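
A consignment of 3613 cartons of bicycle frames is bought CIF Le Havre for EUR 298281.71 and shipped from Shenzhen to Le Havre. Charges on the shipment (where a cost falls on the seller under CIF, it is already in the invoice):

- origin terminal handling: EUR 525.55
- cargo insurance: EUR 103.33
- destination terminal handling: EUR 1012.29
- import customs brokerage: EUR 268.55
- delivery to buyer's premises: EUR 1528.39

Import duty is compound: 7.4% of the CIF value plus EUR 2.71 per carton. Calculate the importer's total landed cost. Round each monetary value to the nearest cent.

Total landed cost: EUR 332955.02

CIF: the seller pays costs through ocean freight and marine insurance to the destination port.
Already in the invoice (seller's account under CIF): origin terminal, insurance — exclude.
The CIF price already equals the CIF value: 298281.71
Ad valorem component: 298281.71 × 7.4% = 22072.85
Specific component: 3613 × 2.71 = 9791.23
Import duty = 22072.85 + 9791.23 = 31864.08
Buyer bears: destination terminal 1012.29 + brokerage 268.55 + delivery 1528.39 + duty 31864.08 = 34673.31
Landed cost = invoice 298281.71 + 34673.31 = 332955.02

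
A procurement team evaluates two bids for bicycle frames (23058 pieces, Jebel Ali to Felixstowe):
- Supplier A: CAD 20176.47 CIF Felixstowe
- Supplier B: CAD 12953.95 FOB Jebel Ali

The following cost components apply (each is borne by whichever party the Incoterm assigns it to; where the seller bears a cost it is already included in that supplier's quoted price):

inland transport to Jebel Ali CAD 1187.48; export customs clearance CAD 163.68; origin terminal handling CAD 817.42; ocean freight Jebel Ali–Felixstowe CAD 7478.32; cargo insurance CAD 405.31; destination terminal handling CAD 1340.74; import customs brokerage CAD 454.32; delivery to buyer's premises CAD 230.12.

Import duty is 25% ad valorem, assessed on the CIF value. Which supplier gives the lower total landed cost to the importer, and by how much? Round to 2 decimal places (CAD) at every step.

Supplier A (CIF):
The CIF price already equals the CIF value: 20176.47
Import duty = 20176.47 × 25% = 5044.12
Buyer bears (A): 1340.74 + 454.32 + 230.12 = 2025.18
Landed cost (A) = invoice 20176.47 + 2025.18 + duty 5044.12 = 27245.77
Supplier B (FOB):
CIF value = FOB price + freight + insurance = 12953.95 + 7478.32 + 405.31 = 20837.58
Import duty = 20837.58 × 25% = 5209.40
Buyer bears (B): 7478.32 + 405.31 + 1340.74 + 454.32 + 230.12 = 9908.81
Landed cost (B) = invoice 12953.95 + 9908.81 + duty 5209.40 = 28072.16
Difference = |27245.77 − 28072.16| = 826.39

Supplier A is cheaper by CAD 826.39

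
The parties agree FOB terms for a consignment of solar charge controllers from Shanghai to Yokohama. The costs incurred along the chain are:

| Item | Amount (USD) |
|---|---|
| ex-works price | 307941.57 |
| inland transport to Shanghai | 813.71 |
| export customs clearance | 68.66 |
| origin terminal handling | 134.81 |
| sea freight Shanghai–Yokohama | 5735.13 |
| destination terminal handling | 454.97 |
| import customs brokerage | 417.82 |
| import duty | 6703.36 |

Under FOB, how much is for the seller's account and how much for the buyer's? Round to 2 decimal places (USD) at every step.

FOB: the seller bears costs until goods are on board at the origin port; the buyer bears freight, insurance and all costs thereafter.
Seller's account: goods 307941.57 + inland to port 813.71 + export clearance 68.66 + origin terminal 134.81 = 308958.75
Buyer's account: freight 5735.13 + destination terminal 454.97 + brokerage 417.82 + duty 6703.36 = 13311.28

Seller: USD 308958.75; buyer: USD 13311.28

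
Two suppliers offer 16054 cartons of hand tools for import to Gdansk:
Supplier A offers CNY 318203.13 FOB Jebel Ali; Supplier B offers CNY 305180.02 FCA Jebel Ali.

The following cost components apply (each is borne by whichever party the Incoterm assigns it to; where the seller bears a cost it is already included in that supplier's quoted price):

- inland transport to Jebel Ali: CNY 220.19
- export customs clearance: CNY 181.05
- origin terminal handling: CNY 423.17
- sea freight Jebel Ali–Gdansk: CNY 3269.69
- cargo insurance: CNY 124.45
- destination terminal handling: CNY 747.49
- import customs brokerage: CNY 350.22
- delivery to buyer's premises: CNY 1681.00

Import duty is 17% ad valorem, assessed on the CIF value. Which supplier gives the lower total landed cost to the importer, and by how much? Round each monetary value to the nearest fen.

Supplier A (FOB):
CIF value = FOB price + freight + insurance = 318203.13 + 3269.69 + 124.45 = 321597.27
Import duty = 321597.27 × 17% = 54671.54
Buyer bears (A): 3269.69 + 124.45 + 747.49 + 350.22 + 1681.00 = 6172.85
Landed cost (A) = invoice 318203.13 + 6172.85 + duty 54671.54 = 379047.52
Supplier B (FCA):
CIF value = FCA price + origin terminal + freight + insurance = 305180.02 + 423.17 + 3269.69 + 124.45 = 308997.33
Import duty = 308997.33 × 17% = 52529.55
Buyer bears (B): 423.17 + 3269.69 + 124.45 + 747.49 + 350.22 + 1681.00 = 6596.02
Landed cost (B) = invoice 305180.02 + 6596.02 + duty 52529.55 = 364305.59
Difference = |379047.52 − 364305.59| = 14741.93

Supplier B is cheaper by CNY 14741.93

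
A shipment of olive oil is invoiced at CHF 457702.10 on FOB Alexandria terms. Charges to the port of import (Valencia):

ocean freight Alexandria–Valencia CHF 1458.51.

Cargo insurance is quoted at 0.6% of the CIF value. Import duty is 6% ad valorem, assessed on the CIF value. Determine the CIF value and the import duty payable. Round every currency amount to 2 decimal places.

CIF value: CHF 461932.20; import duty: CHF 27715.93

Let C be the CIF value. C = FOB price + freight + 0.6% × C
C − 0.6% × C = 457702.10 + 1458.51
0.994 × C = 459160.61
C = 459160.61 / 0.994 = 461932.20
Insurance premium = 0.6% × 461932.20 = 2771.59
Import duty = 461932.20 × 6% = 27715.93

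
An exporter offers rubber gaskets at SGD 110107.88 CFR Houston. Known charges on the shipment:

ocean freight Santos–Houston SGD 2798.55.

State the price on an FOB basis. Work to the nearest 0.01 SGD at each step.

From CFR to FOB, the seller no longer bears: freight.
FOB price = 110107.88 − 2798.55 = 107309.33

FOB price: SGD 107309.33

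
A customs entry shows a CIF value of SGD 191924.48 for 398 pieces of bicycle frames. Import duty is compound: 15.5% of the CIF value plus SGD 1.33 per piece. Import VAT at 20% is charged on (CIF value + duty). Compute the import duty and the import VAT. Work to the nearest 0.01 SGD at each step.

Ad valorem component: 191924.48 × 15.5% = 29748.29
Specific component: 398 × 1.33 = 529.34
Import duty = 29748.29 + 529.34 = 30277.63
VAT base = CIF + duty = 191924.48 + 30277.63 = 222202.11
Import VAT = 222202.11 × 20% = 44440.42

Import duty: SGD 30277.63; import VAT: SGD 44440.42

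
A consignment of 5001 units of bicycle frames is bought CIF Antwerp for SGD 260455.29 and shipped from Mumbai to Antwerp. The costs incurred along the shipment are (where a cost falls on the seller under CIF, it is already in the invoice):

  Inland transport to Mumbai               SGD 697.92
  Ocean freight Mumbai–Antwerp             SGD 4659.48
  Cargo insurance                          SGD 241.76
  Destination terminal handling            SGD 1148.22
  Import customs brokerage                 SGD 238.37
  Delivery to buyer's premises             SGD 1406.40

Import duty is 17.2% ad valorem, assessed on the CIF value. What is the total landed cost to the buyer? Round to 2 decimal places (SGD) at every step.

CIF: the seller pays costs through ocean freight and marine insurance to the destination port.
Already in the invoice (seller's account under CIF): inland to port, freight, insurance — exclude.
The CIF price already equals the CIF value: 260455.29
Import duty = 260455.29 × 17.2% = 44798.31
Buyer bears: destination terminal 1148.22 + brokerage 238.37 + delivery 1406.40 + duty 44798.31 = 47591.30
Landed cost = invoice 260455.29 + 47591.30 = 308046.59

Total landed cost: SGD 308046.59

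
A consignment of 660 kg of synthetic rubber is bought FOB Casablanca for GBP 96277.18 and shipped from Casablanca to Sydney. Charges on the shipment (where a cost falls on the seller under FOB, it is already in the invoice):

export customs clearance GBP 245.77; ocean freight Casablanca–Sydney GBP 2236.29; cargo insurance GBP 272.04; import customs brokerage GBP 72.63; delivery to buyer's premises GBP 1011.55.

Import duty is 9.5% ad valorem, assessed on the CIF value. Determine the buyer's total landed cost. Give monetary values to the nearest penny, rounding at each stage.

Total landed cost: GBP 109254.31

FOB: the seller bears costs until goods are on board at the origin port; the buyer bears freight, insurance and all costs thereafter.
Already in the invoice (seller's account under FOB): export clearance — exclude.
CIF value = FOB price + freight + insurance = 96277.18 + 2236.29 + 272.04 = 98785.51
Import duty = 98785.51 × 9.5% = 9384.62
Buyer bears: freight 2236.29 + insurance 272.04 + brokerage 72.63 + delivery 1011.55 + duty 9384.62 = 12977.13
Landed cost = invoice 96277.18 + 12977.13 = 109254.31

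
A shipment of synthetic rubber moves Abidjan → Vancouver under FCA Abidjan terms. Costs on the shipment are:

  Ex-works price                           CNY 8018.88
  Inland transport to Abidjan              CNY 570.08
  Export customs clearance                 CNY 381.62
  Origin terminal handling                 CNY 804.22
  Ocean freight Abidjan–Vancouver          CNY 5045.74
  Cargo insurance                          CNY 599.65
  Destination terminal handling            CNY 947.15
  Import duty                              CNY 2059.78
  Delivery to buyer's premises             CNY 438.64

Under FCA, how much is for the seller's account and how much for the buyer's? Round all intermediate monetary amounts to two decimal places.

Seller: CNY 8970.58; buyer: CNY 9895.18

FCA: the seller delivers export-cleared goods to the carrier; the buyer bears costs from that point.
Seller's account: goods 8018.88 + inland to port 570.08 + export clearance 381.62 = 8970.58
Buyer's account: origin terminal 804.22 + freight 5045.74 + insurance 599.65 + destination terminal 947.15 + duty 2059.78 + delivery 438.64 = 9895.18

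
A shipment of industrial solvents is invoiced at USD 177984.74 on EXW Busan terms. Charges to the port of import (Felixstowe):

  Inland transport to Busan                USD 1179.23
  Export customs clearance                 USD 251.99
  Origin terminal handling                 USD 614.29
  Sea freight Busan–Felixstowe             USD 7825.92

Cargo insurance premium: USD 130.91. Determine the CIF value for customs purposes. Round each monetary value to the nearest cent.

CIF value: USD 187987.08

CIF = EXW price + pre-shipment costs + freight + insurance
CIF = 177984.74 + 1179.23 + 251.99 + 614.29 + 7825.92 + 130.91 = 187987.08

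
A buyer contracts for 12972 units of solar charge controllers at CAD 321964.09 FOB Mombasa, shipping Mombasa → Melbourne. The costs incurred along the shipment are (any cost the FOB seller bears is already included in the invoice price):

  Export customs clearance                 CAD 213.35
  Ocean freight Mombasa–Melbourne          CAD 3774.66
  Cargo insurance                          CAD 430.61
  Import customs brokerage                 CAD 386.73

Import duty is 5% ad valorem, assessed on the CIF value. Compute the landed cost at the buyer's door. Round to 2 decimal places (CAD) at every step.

FOB: the seller bears costs until goods are on board at the origin port; the buyer bears freight, insurance and all costs thereafter.
Already in the invoice (seller's account under FOB): export clearance — exclude.
CIF value = FOB price + freight + insurance = 321964.09 + 3774.66 + 430.61 = 326169.36
Import duty = 326169.36 × 5% = 16308.47
Buyer bears: freight 3774.66 + insurance 430.61 + brokerage 386.73 + duty 16308.47 = 20900.47
Landed cost = invoice 321964.09 + 20900.47 = 342864.56

Total landed cost: CAD 342864.56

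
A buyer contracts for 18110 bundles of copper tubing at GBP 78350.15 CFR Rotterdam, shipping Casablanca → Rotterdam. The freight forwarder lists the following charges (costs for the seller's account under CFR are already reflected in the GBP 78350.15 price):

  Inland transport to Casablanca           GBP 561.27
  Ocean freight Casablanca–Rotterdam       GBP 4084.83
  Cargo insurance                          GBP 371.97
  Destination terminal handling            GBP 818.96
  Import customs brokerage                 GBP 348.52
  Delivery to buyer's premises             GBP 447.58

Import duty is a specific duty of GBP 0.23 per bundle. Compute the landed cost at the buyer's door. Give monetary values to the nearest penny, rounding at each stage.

CFR: the seller pays costs through ocean freight to the destination port, but not insurance.
Already in the invoice (seller's account under CFR): inland to port, freight — exclude.
CIF value = CFR price + insurance = 78350.15 + 371.97 = 78722.12
Import duty = 18110 × 0.23 = 4165.30
Buyer bears: insurance 371.97 + destination terminal 818.96 + brokerage 348.52 + delivery 447.58 + duty 4165.30 = 6152.33
Landed cost = invoice 78350.15 + 6152.33 = 84502.48

Total landed cost: GBP 84502.48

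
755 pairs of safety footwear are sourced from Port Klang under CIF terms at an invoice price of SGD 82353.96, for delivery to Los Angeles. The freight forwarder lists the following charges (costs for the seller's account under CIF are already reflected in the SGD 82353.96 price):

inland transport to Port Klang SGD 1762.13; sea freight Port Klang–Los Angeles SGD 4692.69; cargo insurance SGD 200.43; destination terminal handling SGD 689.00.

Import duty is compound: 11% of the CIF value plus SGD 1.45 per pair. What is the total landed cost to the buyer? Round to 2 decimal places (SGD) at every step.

CIF: the seller pays costs through ocean freight and marine insurance to the destination port.
Already in the invoice (seller's account under CIF): inland to port, freight, insurance — exclude.
The CIF price already equals the CIF value: 82353.96
Ad valorem component: 82353.96 × 11% = 9058.94
Specific component: 755 × 1.45 = 1094.75
Import duty = 9058.94 + 1094.75 = 10153.69
Buyer bears: destination terminal 689.00 + duty 10153.69 = 10842.69
Landed cost = invoice 82353.96 + 10842.69 = 93196.65

Total landed cost: SGD 93196.65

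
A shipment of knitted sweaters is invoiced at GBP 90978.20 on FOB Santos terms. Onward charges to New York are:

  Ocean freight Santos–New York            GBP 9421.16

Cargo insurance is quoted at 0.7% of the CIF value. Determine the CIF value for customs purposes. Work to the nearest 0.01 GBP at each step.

Let C be the CIF value. C = FOB price + freight + 0.7% × C
C − 0.7% × C = 90978.20 + 9421.16
0.993 × C = 100399.36
C = 100399.36 / 0.993 = 101107.11
Insurance premium = 0.7% × 101107.11 = 707.75

CIF value: GBP 101107.11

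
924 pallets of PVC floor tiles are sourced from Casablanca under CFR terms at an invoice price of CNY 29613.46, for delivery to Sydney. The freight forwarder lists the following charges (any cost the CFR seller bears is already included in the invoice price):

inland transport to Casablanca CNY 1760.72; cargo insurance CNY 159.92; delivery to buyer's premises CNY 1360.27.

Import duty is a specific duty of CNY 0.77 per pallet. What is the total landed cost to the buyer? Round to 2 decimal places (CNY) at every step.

Total landed cost: CNY 31845.13

CFR: the seller pays costs through ocean freight to the destination port, but not insurance.
Already in the invoice (seller's account under CFR): inland to port — exclude.
CIF value = CFR price + insurance = 29613.46 + 159.92 = 29773.38
Import duty = 924 × 0.77 = 711.48
Buyer bears: insurance 159.92 + delivery 1360.27 + duty 711.48 = 2231.67
Landed cost = invoice 29613.46 + 2231.67 = 31845.13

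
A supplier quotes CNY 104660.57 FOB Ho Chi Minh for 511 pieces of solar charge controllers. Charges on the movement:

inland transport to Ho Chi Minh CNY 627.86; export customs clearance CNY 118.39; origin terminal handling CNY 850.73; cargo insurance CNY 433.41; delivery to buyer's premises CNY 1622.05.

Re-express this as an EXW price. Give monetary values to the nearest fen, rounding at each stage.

Not relevant to the conversion: delivery, insurance — on the buyer under both terms; not part of either seller's price.
From FOB to EXW, the seller no longer bears: inland to port, export clearance, origin terminal.
EXW price = 104660.57 − 627.86 − 118.39 − 850.73 = 103063.59

EXW price: CNY 103063.59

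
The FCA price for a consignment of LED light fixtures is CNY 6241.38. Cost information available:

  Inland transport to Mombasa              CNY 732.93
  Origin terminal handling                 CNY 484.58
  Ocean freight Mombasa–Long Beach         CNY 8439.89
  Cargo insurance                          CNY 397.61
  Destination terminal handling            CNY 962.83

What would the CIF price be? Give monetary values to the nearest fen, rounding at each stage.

CIF price: CNY 15563.46

Not relevant to the conversion: inland to port — on the seller under both FCA and CIF; already in the FCA price and stays in the CIF price. destination terminal — on the buyer under both terms; not part of either seller's price.
From FCA to CIF, the seller additionally bears: origin terminal, freight, insurance.
CIF price = 6241.38 + 484.58 + 8439.89 + 397.61 = 15563.46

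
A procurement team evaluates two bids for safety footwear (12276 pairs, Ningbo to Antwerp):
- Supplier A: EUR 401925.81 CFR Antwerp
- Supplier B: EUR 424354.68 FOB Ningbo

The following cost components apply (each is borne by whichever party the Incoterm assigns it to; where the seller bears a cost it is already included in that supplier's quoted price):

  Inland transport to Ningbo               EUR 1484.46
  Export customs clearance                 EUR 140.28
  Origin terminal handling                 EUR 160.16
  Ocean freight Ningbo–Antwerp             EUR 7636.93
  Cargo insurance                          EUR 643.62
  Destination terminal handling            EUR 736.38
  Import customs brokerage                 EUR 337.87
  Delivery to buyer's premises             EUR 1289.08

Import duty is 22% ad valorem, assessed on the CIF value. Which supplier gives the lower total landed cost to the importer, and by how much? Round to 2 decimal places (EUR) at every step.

Supplier A (CFR):
CIF value = CFR price + insurance = 401925.81 + 643.62 = 402569.43
Import duty = 402569.43 × 22% = 88565.27
Buyer bears (A): 643.62 + 736.38 + 337.87 + 1289.08 = 3006.95
Landed cost (A) = invoice 401925.81 + 3006.95 + duty 88565.27 = 493498.03
Supplier B (FOB):
CIF value = FOB price + freight + insurance = 424354.68 + 7636.93 + 643.62 = 432635.23
Import duty = 432635.23 × 22% = 95179.75
Buyer bears (B): 7636.93 + 643.62 + 736.38 + 337.87 + 1289.08 = 10643.88
Landed cost (B) = invoice 424354.68 + 10643.88 + duty 95179.75 = 530178.31
Difference = |493498.03 − 530178.31| = 36680.28

Supplier A is cheaper by EUR 36680.28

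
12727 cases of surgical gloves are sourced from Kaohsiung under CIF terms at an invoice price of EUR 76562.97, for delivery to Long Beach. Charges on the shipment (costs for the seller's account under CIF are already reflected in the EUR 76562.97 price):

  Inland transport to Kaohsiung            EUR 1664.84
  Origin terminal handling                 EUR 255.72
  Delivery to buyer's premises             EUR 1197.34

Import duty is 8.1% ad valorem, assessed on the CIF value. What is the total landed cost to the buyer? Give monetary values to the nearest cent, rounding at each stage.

CIF: the seller pays costs through ocean freight and marine insurance to the destination port.
Already in the invoice (seller's account under CIF): inland to port, origin terminal — exclude.
The CIF price already equals the CIF value: 76562.97
Import duty = 76562.97 × 8.1% = 6201.60
Buyer bears: delivery 1197.34 + duty 6201.60 = 7398.94
Landed cost = invoice 76562.97 + 7398.94 = 83961.91

Total landed cost: EUR 83961.91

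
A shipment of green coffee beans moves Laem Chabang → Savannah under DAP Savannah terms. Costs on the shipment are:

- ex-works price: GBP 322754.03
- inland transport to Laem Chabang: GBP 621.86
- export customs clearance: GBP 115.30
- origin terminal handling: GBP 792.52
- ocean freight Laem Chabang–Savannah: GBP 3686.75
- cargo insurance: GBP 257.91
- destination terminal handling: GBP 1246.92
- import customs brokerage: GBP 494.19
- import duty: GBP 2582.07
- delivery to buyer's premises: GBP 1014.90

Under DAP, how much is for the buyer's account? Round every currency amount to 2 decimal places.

DAP: the seller bears all costs to the named destination except import duty and clearance.
Seller's account: goods 322754.03 + inland to port 621.86 + export clearance 115.30 + origin terminal 792.52 + freight 3686.75 + insurance 257.91 + destination terminal 1246.92 + delivery 1014.90 = 330490.19
Buyer's account: brokerage 494.19 + duty 2582.07 = 3076.26

Buyer's account: GBP 3076.26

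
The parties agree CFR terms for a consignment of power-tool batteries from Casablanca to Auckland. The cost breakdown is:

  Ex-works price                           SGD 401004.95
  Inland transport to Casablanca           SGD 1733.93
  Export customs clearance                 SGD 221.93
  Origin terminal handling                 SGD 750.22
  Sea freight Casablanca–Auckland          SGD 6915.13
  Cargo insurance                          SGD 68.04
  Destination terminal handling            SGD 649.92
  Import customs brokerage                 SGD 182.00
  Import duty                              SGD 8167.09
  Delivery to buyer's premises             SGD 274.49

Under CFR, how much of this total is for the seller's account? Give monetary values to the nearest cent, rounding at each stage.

CFR: the seller pays costs through ocean freight to the destination port, but not insurance.
Seller's account: goods 401004.95 + inland to port 1733.93 + export clearance 221.93 + origin terminal 750.22 + freight 6915.13 = 410626.16
Buyer's account: insurance 68.04 + destination terminal 649.92 + brokerage 182.00 + duty 8167.09 + delivery 274.49 = 9341.54

Seller's account: SGD 410626.16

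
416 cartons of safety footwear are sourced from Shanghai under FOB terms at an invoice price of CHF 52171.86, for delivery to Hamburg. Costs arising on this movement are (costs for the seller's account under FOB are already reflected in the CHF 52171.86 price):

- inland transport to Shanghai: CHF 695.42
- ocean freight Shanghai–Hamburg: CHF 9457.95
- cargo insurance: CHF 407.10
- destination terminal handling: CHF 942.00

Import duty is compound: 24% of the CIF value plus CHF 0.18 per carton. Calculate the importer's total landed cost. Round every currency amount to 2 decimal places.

Total landed cost: CHF 77942.65

FOB: the seller bears costs until goods are on board at the origin port; the buyer bears freight, insurance and all costs thereafter.
Already in the invoice (seller's account under FOB): inland to port — exclude.
CIF value = FOB price + freight + insurance = 52171.86 + 9457.95 + 407.10 = 62036.91
Ad valorem component: 62036.91 × 24% = 14888.86
Specific component: 416 × 0.18 = 74.88
Import duty = 14888.86 + 74.88 = 14963.74
Buyer bears: freight 9457.95 + insurance 407.10 + destination terminal 942.00 + duty 14963.74 = 25770.79
Landed cost = invoice 52171.86 + 25770.79 = 77942.65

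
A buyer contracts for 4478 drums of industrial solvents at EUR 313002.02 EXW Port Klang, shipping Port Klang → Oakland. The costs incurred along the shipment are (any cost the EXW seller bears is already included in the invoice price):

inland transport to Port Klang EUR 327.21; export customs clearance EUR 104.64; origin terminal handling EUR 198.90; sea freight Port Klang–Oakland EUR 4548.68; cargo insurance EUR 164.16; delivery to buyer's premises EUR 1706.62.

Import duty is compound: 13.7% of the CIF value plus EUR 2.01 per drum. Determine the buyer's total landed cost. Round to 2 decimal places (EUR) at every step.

Total landed cost: EUR 372666.36

EXW: the seller makes goods available at their premises; the buyer bears all onward costs.
CIF value = EXW price + inland to port + export clearance + origin terminal + freight + insurance = 313002.02 + 327.21 + 104.64 + 198.90 + 4548.68 + 164.16 = 318345.61
Ad valorem component: 318345.61 × 13.7% = 43613.35
Specific component: 4478 × 2.01 = 9000.78
Import duty = 43613.35 + 9000.78 = 52614.13
Buyer bears: inland to port 327.21 + export clearance 104.64 + origin terminal 198.90 + freight 4548.68 + insurance 164.16 + delivery 1706.62 + duty 52614.13 = 59664.34
Landed cost = invoice 313002.02 + 59664.34 = 372666.36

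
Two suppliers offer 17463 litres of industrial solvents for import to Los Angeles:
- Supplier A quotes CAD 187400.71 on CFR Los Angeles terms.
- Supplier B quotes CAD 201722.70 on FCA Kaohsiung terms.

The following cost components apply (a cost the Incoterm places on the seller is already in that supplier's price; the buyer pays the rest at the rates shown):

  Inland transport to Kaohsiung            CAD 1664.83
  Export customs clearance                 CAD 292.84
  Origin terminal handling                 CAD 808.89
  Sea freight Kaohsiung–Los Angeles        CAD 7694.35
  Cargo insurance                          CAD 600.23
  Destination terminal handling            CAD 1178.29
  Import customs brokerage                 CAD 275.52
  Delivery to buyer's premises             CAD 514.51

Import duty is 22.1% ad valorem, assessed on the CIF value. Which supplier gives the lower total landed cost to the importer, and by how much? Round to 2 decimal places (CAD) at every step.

Supplier A is cheaper by CAD 27869.60

Supplier A (CFR):
CIF value = CFR price + insurance = 187400.71 + 600.23 = 188000.94
Import duty = 188000.94 × 22.1% = 41548.21
Buyer bears (A): 600.23 + 1178.29 + 275.52 + 514.51 = 2568.55
Landed cost (A) = invoice 187400.71 + 2568.55 + duty 41548.21 = 231517.47
Supplier B (FCA):
CIF value = FCA price + origin terminal + freight + insurance = 201722.70 + 808.89 + 7694.35 + 600.23 = 210826.17
Import duty = 210826.17 × 22.1% = 46592.58
Buyer bears (B): 808.89 + 7694.35 + 600.23 + 1178.29 + 275.52 + 514.51 = 11071.79
Landed cost (B) = invoice 201722.70 + 11071.79 + duty 46592.58 = 259387.07
Difference = |231517.47 − 259387.07| = 27869.60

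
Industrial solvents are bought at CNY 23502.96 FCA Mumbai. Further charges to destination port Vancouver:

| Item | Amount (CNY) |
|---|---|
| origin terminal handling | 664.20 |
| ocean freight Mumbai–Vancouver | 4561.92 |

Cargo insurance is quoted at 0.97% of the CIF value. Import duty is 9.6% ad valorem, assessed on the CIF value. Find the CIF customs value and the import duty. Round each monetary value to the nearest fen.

CIF value: CNY 29010.48; import duty: CNY 2785.01

Let C be the CIF value. C = FCA price + pre-shipment costs + freight + 0.97% × C
C − 0.97% × C = 23502.96 + 664.20 + 4561.92
0.9903 × C = 28729.08
C = 28729.08 / 0.9903 = 29010.48
Insurance premium = 0.97% × 29010.48 = 281.40
Import duty = 29010.48 × 9.6% = 2785.01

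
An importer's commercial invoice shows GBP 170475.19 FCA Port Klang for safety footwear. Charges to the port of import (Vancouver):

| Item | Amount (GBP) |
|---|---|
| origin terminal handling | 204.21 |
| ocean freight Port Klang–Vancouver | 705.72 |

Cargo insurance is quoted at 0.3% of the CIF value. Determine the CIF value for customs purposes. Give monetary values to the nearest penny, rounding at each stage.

Let C be the CIF value. C = FCA price + pre-shipment costs + freight + 0.3% × C
C − 0.3% × C = 170475.19 + 204.21 + 705.72
0.997 × C = 171385.12
C = 171385.12 / 0.997 = 171900.82
Insurance premium = 0.3% × 171900.82 = 515.70

CIF value: GBP 171900.82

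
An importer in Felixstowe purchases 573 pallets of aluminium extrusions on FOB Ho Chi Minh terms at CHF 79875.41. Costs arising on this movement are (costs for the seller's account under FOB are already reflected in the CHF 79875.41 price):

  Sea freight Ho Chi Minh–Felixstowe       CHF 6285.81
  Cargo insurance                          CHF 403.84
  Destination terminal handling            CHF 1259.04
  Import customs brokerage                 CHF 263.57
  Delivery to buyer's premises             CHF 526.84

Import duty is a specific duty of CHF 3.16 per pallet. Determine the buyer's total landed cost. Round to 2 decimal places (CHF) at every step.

Total landed cost: CHF 90425.19

FOB: the seller bears costs until goods are on board at the origin port; the buyer bears freight, insurance and all costs thereafter.
CIF value = FOB price + freight + insurance = 79875.41 + 6285.81 + 403.84 = 86565.06
Import duty = 573 × 3.16 = 1810.68
Buyer bears: freight 6285.81 + insurance 403.84 + destination terminal 1259.04 + brokerage 263.57 + delivery 526.84 + duty 1810.68 = 10549.78
Landed cost = invoice 79875.41 + 10549.78 = 90425.19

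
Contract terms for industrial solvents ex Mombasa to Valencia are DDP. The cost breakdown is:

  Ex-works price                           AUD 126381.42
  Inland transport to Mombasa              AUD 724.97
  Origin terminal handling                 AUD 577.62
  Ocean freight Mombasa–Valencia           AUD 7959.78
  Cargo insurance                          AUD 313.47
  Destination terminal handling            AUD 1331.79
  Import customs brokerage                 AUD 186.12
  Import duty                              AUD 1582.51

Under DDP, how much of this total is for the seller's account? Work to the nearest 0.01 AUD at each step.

DDP: the seller bears all costs including import duty.
Seller's account: goods 126381.42 + inland to port 724.97 + origin terminal 577.62 + freight 7959.78 + insurance 313.47 + destination terminal 1331.79 + brokerage 186.12 + duty 1582.51 = 139057.68
Buyer's account: 0.00

Seller's account: AUD 139057.68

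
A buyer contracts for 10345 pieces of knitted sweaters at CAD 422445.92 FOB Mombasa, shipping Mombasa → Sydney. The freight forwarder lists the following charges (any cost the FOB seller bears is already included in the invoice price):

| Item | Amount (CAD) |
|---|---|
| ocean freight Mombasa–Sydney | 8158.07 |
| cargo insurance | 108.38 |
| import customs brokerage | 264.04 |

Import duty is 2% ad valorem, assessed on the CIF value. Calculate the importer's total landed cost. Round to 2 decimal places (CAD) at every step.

FOB: the seller bears costs until goods are on board at the origin port; the buyer bears freight, insurance and all costs thereafter.
CIF value = FOB price + freight + insurance = 422445.92 + 8158.07 + 108.38 = 430712.37
Import duty = 430712.37 × 2% = 8614.25
Buyer bears: freight 8158.07 + insurance 108.38 + brokerage 264.04 + duty 8614.25 = 17144.74
Landed cost = invoice 422445.92 + 17144.74 = 439590.66

Total landed cost: CAD 439590.66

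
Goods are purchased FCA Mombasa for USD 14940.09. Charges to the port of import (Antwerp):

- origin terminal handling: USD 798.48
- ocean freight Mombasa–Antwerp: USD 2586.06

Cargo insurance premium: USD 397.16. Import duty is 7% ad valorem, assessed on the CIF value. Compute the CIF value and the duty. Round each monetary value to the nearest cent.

CIF value: USD 18721.79; import duty: USD 1310.53

CIF = FCA price + pre-shipment costs + freight + insurance
CIF = 14940.09 + 798.48 + 2586.06 + 397.16 = 18721.79
Import duty = 18721.79 × 7% = 1310.53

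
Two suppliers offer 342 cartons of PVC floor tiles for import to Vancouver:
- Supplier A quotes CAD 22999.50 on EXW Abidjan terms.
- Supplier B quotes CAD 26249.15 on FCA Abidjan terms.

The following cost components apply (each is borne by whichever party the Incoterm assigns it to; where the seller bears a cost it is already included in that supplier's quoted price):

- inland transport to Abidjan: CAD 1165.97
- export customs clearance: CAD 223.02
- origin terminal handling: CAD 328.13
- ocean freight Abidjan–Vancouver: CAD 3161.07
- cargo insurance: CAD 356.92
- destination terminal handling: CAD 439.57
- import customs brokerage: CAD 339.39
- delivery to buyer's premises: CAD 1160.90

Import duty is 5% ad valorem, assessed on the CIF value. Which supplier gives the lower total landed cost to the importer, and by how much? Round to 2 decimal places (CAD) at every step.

Supplier A (EXW):
CIF value = EXW price + inland to port + export clearance + origin terminal + freight + insurance = 22999.50 + 1165.97 + 223.02 + 328.13 + 3161.07 + 356.92 = 28234.61
Import duty = 28234.61 × 5% = 1411.73
Buyer bears (A): 1165.97 + 223.02 + 328.13 + 3161.07 + 356.92 + 439.57 + 339.39 + 1160.90 = 7174.97
Landed cost (A) = invoice 22999.50 + 7174.97 + duty 1411.73 = 31586.20
Supplier B (FCA):
CIF value = FCA price + origin terminal + freight + insurance = 26249.15 + 328.13 + 3161.07 + 356.92 = 30095.27
Import duty = 30095.27 × 5% = 1504.76
Buyer bears (B): 328.13 + 3161.07 + 356.92 + 439.57 + 339.39 + 1160.90 = 5785.98
Landed cost (B) = invoice 26249.15 + 5785.98 + duty 1504.76 = 33539.89
Difference = |31586.20 − 33539.89| = 1953.69

Supplier A is cheaper by CAD 1953.69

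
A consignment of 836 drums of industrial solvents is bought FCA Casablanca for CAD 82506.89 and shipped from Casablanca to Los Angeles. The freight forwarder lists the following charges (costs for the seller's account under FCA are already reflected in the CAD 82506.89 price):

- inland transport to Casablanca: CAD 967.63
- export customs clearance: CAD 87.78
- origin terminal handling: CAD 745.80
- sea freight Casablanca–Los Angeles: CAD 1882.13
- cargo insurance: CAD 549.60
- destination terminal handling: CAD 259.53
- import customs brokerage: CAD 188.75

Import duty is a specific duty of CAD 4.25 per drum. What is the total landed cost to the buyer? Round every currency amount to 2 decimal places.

Total landed cost: CAD 89685.70

FCA: the seller delivers export-cleared goods to the carrier; the buyer bears costs from that point.
Already in the invoice (seller's account under FCA): inland to port, export clearance — exclude.
CIF value = FCA price + origin terminal + freight + insurance = 82506.89 + 745.80 + 1882.13 + 549.60 = 85684.42
Import duty = 836 × 4.25 = 3553.00
Buyer bears: origin terminal 745.80 + freight 1882.13 + insurance 549.60 + destination terminal 259.53 + brokerage 188.75 + duty 3553.00 = 7178.81
Landed cost = invoice 82506.89 + 7178.81 = 89685.70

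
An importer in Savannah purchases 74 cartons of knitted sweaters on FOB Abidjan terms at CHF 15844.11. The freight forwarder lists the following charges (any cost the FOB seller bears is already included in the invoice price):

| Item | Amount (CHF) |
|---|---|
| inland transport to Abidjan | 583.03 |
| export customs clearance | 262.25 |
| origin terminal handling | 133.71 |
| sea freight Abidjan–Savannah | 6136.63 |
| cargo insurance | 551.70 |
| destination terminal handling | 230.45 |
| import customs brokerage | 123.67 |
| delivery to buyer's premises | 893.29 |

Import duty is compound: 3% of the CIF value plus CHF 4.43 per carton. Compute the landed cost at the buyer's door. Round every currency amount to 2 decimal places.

FOB: the seller bears costs until goods are on board at the origin port; the buyer bears freight, insurance and all costs thereafter.
Already in the invoice (seller's account under FOB): inland to port, export clearance, origin terminal — exclude.
CIF value = FOB price + freight + insurance = 15844.11 + 6136.63 + 551.70 = 22532.44
Ad valorem component: 22532.44 × 3% = 675.97
Specific component: 74 × 4.43 = 327.82
Import duty = 675.97 + 327.82 = 1003.79
Buyer bears: freight 6136.63 + insurance 551.70 + destination terminal 230.45 + brokerage 123.67 + delivery 893.29 + duty 1003.79 = 8939.53
Landed cost = invoice 15844.11 + 8939.53 = 24783.64

Total landed cost: CHF 24783.64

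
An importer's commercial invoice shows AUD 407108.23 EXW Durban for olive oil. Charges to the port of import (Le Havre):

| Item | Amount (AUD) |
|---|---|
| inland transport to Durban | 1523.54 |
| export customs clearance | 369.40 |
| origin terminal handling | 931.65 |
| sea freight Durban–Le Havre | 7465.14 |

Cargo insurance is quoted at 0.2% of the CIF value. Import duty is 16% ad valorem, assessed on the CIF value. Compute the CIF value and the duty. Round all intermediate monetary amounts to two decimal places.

Let C be the CIF value. C = EXW price + pre-shipment costs + freight + 0.2% × C
C − 0.2% × C = 407108.23 + 1523.54 + 369.40 + 931.65 + 7465.14
0.998 × C = 417397.96
C = 417397.96 / 0.998 = 418234.43
Insurance premium = 0.2% × 418234.43 = 836.47
Import duty = 418234.43 × 16% = 66917.51

CIF value: AUD 418234.43; import duty: AUD 66917.51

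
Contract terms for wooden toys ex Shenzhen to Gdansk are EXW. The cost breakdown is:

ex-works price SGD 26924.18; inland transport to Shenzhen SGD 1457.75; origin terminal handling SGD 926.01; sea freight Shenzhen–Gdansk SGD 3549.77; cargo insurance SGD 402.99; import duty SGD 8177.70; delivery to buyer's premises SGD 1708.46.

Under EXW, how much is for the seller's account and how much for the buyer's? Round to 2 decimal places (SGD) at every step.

EXW: the seller makes goods available at their premises; the buyer bears all onward costs.
Seller's account: goods 26924.18 = 26924.18
Buyer's account: inland to port 1457.75 + origin terminal 926.01 + freight 3549.77 + insurance 402.99 + duty 8177.70 + delivery 1708.46 = 16222.68

Seller: SGD 26924.18; buyer: SGD 16222.68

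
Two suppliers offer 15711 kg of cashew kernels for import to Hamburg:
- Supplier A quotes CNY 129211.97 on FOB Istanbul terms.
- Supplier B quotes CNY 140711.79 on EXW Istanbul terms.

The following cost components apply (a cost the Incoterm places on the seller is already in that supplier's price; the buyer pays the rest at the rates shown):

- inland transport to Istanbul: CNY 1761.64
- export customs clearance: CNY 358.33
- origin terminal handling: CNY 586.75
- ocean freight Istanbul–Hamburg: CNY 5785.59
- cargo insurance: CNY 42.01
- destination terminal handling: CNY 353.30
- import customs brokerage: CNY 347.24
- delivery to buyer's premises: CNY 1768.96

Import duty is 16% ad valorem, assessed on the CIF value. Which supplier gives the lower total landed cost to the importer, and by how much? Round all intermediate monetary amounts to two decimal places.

Supplier A (FOB):
CIF value = FOB price + freight + insurance = 129211.97 + 5785.59 + 42.01 = 135039.57
Import duty = 135039.57 × 16% = 21606.33
Buyer bears (A): 5785.59 + 42.01 + 353.30 + 347.24 + 1768.96 = 8297.10
Landed cost (A) = invoice 129211.97 + 8297.10 + duty 21606.33 = 159115.40
Supplier B (EXW):
CIF value = EXW price + inland to port + export clearance + origin terminal + freight + insurance = 140711.79 + 1761.64 + 358.33 + 586.75 + 5785.59 + 42.01 = 149246.11
Import duty = 149246.11 × 16% = 23879.38
Buyer bears (B): 1761.64 + 358.33 + 586.75 + 5785.59 + 42.01 + 353.30 + 347.24 + 1768.96 = 11003.82
Landed cost (B) = invoice 140711.79 + 11003.82 + duty 23879.38 = 175594.99
Difference = |159115.40 − 175594.99| = 16479.59

Supplier A is cheaper by CNY 16479.59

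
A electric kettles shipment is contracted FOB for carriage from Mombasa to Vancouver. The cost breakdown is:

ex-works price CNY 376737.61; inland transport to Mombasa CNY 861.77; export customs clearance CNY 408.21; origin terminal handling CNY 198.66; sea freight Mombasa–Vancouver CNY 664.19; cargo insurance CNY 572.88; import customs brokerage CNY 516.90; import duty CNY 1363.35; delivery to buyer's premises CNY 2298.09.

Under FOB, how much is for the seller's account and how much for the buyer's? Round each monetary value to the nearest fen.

FOB: the seller bears costs until goods are on board at the origin port; the buyer bears freight, insurance and all costs thereafter.
Seller's account: goods 376737.61 + inland to port 861.77 + export clearance 408.21 + origin terminal 198.66 = 378206.25
Buyer's account: freight 664.19 + insurance 572.88 + brokerage 516.90 + duty 1363.35 + delivery 2298.09 = 5415.41

Seller: CNY 378206.25; buyer: CNY 5415.41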